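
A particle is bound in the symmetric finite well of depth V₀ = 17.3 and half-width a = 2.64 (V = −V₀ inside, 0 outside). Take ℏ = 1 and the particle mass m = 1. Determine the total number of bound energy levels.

Define the well-strength parameter z₀ = (a/ℏ)√(2mV₀) = 2.64 × √(2·1·17.3) = 15.53.
A new bound state (alternating even/odd) appears each time z₀ passes a multiple of π/2, so N = ⌊2z₀/π⌋ + 1 = ⌊9.886⌋ + 1 = 10.

N = 10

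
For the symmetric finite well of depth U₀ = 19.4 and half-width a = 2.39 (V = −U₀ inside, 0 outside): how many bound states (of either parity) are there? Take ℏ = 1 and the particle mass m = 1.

N = 10

Define the well-strength parameter z₀ = (a/ℏ)√(2mU₀) = 2.39 × √(2·1·19.4) = 14.89.
A new bound state (alternating even/odd) appears each time z₀ passes a multiple of π/2, so N = ⌊2z₀/π⌋ + 1 = ⌊9.478⌋ + 1 = 10.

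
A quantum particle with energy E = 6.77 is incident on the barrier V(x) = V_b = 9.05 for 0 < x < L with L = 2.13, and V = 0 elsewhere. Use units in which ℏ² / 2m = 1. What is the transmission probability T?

Since E < V_b the interior solution is evanescent with decay constant κ = √(2m(V_b − E))/ℏ = 1.510.
κL = 3.216, sinh(κL) = 12.45.
Matching ψ, ψ′ at both faces gives T = [1 + V_b² sinh²(κL) / (4E(V_b − E))]⁻¹ = 1/206.5 = 0.00484.

T = 0.00484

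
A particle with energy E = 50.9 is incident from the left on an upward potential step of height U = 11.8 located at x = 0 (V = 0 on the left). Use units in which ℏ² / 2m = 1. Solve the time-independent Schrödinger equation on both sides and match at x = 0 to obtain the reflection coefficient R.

R = 0.00433

The wavenumbers are k₁ = √(2mE)/ℏ = 7.134 on the left and k₂ = √(2m(E − U))/ℏ = 6.253 on the right.
Matching ψ and ψ′ at x = 0 gives r = (k₁ − k₂)/(k₁ + k₂), so R = r² = 0.004335 and T = 1 − R = 0.9957.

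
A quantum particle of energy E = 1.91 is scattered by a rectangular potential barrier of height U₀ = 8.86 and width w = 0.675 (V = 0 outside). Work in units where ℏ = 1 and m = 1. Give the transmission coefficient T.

T = 0.0176

Since E < U₀ the interior solution is evanescent with decay constant κ = √(2m(U₀ − E))/ℏ = 3.728.
κw = 2.517, sinh(κw) = 6.153.
The exact tunnelling result is T⁻¹ = 1 + U₀² sinh²(κw) / [4E(U₀ − E)] = 56.97, so T = 0.0176.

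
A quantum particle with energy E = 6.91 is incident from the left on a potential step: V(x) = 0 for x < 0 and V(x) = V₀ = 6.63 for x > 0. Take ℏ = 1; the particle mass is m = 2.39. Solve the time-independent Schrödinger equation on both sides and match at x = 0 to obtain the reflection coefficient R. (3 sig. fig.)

R = 0.442

The wavenumbers are k₁ = √(2mE)/ℏ = 5.747 on the left and k₂ = √(2m(E − V₀))/ℏ = 1.157 on the right.
Matching ψ and ψ′ at x = 0 gives r = (k₁ − k₂)/(k₁ + k₂), so R = r² = 0.4420 and T = 1 − R = 0.5580.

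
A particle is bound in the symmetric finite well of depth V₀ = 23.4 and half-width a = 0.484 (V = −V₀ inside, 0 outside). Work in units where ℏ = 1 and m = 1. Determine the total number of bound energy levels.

Define the well-strength parameter z₀ = (a/ℏ)√(2mV₀) = 0.484 × √(2·1·23.4) = 3.311.
The even/odd transcendental equations gain one root per π/2 in z₀, giving N = 1 + ⌊2z₀/π⌋ = 1 + ⌊2.108⌋ = 3.

N = 3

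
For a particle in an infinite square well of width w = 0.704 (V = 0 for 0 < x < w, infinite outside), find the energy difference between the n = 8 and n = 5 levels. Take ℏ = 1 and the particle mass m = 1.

E_n = n²π²ℏ²/(2mw²), so ΔE = (8² − 5²) π²ℏ²/(2mw²).
ΔE = 39 × π² / (2 × 1 × 0.704²) = 388.3.

ΔE = 388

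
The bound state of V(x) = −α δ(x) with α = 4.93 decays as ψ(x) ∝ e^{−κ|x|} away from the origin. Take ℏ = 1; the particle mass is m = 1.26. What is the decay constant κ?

Integrating the TISE across x = 0 gives the cusp condition ψ'(0⁺) − ψ'(0⁻) = −(2mα/ℏ²)ψ(0).
With ψ ∝ e^{−κ|x|} this yields −2κ = −2mα/ℏ², so κ = mα/ℏ² = 6.212.

κ = 6.21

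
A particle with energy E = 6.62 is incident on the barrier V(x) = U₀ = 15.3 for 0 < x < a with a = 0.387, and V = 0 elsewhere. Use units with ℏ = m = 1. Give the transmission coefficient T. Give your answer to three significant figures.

T = 0.145

E < U₀: inside the barrier ψ ∝ e^{±κx} with κ = √(2m(U₀ − E))/ℏ = 4.167.
κa = 1.612, sinh(κa) = 2.408.
The exact tunnelling result is T⁻¹ = 1 + U₀² sinh²(κa) / [4E(U₀ − E)] = 6.905, so T = 0.145.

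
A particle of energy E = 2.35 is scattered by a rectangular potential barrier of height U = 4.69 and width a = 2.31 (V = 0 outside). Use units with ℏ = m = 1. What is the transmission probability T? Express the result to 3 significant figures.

T = 0.000183

E < U: inside the barrier ψ ∝ e^{±κx} with κ = √(2m(U − E))/ℏ = 2.163.
κa = 4.997, sinh(κa) = 74.00.
Matching ψ, ψ′ at both faces gives T = [1 + U² sinh²(κa) / (4E(U − E))]⁻¹ = 1/5477 = 0.000183.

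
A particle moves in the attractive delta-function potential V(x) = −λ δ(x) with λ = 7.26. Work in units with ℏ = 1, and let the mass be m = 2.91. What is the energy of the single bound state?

The bound state is ψ(x) = √κ e^{−κ|x|}. The derivative jump ψ'(0⁺) − ψ'(0⁻) = −(2mλ/ℏ²)ψ(0) fixes κ = mλ/ℏ² = 21.13.
Then E = −ℏ²κ²/(2m) = −mλ²/(2ℏ²) = -76.69.

E = -76.7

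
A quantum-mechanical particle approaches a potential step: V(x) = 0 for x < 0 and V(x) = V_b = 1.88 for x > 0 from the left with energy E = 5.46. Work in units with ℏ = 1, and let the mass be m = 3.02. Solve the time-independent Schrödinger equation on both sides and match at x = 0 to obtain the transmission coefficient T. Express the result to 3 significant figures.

T = 0.989

The wavenumbers are k₁ = √(2mE)/ℏ = 5.743 on the left and k₂ = √(2m(E − V_b))/ℏ = 4.650 on the right.
Matching ψ and ψ′ at x = 0 gives r = (k₁ − k₂)/(k₁ + k₂), so R = r² = 0.01105 and T = 1 − R = 0.9889.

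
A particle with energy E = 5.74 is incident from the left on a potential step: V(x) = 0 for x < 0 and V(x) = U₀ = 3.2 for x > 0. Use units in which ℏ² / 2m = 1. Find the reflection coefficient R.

R = 0.0404

On each side the TISE gives plane waves with k = √(2m(E − V))/ℏ: k₁ = √(2·½·5.74) = 2.396, k₂ = √(2·½·2.54) = 1.594.
Matching ψ and ψ′ at x = 0 gives r = (k₁ − k₂)/(k₁ + k₂), so R = r² = 0.04042 and T = 1 − R = 0.9596.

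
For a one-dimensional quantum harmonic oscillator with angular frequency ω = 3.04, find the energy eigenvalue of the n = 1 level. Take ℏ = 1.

E = 4.56

Using E_n = (n + ½)ℏω: E_1 = 1.5 × 3.04 = 4.560.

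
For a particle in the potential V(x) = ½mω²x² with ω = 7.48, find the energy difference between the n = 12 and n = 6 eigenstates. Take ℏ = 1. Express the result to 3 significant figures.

ΔE = 44.9

E_n = ℏω(n + ½), so ΔE = (12 − 6) ℏω = 6 × 7.48 = 44.88.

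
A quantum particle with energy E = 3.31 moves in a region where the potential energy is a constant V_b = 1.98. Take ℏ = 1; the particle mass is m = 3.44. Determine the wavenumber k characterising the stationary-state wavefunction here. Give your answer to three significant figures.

With E > V_b the solution is oscillatory, ψ ∝ e^{±ikx} with k = √(2m(E − V_b))/ℏ.
k = √(2 × 3.44 × 1.33) = 3.025.

k = 3.02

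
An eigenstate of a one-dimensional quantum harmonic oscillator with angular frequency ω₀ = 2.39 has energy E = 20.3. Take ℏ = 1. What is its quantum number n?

Invert E_n = (n + ½)ℏω₀: n = E/ℏω₀ − ½ = 7.994, so n = 8.

n = 8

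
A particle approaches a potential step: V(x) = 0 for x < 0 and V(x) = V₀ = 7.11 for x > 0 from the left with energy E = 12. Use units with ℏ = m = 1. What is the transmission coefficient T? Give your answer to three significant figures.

The wavenumbers are k₁ = √(2mE)/ℏ = 4.899 on the left and k₂ = √(2m(E − V₀))/ℏ = 3.127 on the right.
Matching ψ and ψ′ at x = 0 gives r = (k₁ − k₂)/(k₁ + k₂), so R = r² = 0.04872 and T = 1 − R = 0.9513.

T = 0.951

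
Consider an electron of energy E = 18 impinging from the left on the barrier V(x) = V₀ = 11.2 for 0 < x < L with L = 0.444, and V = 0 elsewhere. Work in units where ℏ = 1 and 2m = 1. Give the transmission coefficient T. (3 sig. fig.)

T = 0.823

E > V₀: inside the barrier k₂ = √(2m(E − V₀))/ℏ = 2.608, k₂L = 1.158.
Matching at both interfaces gives T⁻¹ = 1 + V₀² sin²(k₂L) / [4E(E − V₀)] = 1.215, hence T = 0.823.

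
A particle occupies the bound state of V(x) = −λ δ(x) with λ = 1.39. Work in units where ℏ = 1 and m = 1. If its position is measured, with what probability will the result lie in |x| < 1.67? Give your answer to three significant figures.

P = 0.990

The normalised bound state is ψ = √κ e^{−κ|x|} with κ = mλ/ℏ² = 1.390.
P(|x| < d) = ∫_{−d}^{d} κ e^{−2κ|x|} dx = 1 − e^{−2κd} = 1 − e^{−4.643} = 0.9904.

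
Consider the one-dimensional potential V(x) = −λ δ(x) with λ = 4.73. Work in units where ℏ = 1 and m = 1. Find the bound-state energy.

E = -11.2

The bound state is ψ(x) = √κ e^{−κ|x|}. The derivative jump ψ'(0⁺) − ψ'(0⁻) = −(2mλ/ℏ²)ψ(0) fixes κ = mλ/ℏ² = 4.730.
Then E = −ℏ²κ²/(2m) = −mλ²/(2ℏ²) = -11.19.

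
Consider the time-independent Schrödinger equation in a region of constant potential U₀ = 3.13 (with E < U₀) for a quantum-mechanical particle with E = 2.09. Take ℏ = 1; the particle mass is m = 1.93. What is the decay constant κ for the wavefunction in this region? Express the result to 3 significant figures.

κ = 2.00

Since E < U₀ the TISE in this region is ψ'' = κ²ψ with κ = √(2m(U₀ − E))/ℏ.
κ = √(2 × 1.93 × 1.04) = 2.004.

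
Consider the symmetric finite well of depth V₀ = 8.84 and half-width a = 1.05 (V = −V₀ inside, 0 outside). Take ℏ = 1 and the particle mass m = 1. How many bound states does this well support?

N = 3

The dimensionless depth is z₀ = a√(2mV₀)/ℏ = 1.05 × √(17.68) = 4.415.
A new bound state (alternating even/odd) appears each time z₀ passes a multiple of π/2, so N = ⌊2z₀/π⌋ + 1 = ⌊2.811⌋ + 1 = 3.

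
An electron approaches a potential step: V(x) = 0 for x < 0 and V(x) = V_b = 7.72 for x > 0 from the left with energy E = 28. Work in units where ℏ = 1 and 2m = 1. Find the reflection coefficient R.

On each side the TISE gives plane waves with k = √(2m(E − V))/ℏ: k₁ = √(2·½·28) = 5.292, k₂ = √(2·½·20.28) = 4.503.
Continuity of ψ and ψ′ at the step yields the reflection amplitude r = (k₁ − k₂)/(k₁ + k₂) = 0.08047; thus R = |r|² = 0.006475, T = 0.9935.

R = 0.00648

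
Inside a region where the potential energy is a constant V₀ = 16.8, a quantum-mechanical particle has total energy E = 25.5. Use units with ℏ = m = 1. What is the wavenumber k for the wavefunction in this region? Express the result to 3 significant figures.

k = 4.17

With E > V₀ the solution is oscillatory, ψ ∝ e^{±ikx} with k = √(2m(E − V₀))/ℏ.
k = √(2 × 1 × 8.7) = 4.171.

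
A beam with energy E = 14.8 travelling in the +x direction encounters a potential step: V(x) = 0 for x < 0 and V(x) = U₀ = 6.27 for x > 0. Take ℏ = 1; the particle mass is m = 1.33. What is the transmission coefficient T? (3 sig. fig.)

On each side the TISE gives plane waves with k = √(2m(E − V))/ℏ: k₁ = √(2·1.33·14.8) = 6.274, k₂ = √(2·1.33·8.53) = 4.763.
Matching ψ and ψ′ at x = 0 gives r = (k₁ − k₂)/(k₁ + k₂), so R = r² = 0.01874 and T = 1 − R = 0.9813.

T = 0.981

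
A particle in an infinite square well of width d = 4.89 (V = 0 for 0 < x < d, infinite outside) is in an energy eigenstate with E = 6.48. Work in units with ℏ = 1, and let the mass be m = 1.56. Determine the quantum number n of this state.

n = 7

For an infinite well E_n = n²π²ℏ²/(2md²), so n = (d/πℏ)√(2mE).
n = (4.89/π) × √(2 × 1.56 × 6.48) = 6.999 → n = 7.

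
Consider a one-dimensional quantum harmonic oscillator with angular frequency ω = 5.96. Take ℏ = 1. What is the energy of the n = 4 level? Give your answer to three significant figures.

E = 26.8

Using E_n = (n + ½)ℏω: E_4 = 4.5 × 5.96 = 26.82.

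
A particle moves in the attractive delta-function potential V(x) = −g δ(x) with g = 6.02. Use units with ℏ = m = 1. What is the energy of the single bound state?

E = -18.1

The bound state is ψ(x) = √κ e^{−κ|x|}. The derivative jump ψ'(0⁺) − ψ'(0⁻) = −(2mg/ℏ²)ψ(0) fixes κ = mg/ℏ² = 6.020.
Then E = −ℏ²κ²/(2m) = −mg²/(2ℏ²) = -18.12.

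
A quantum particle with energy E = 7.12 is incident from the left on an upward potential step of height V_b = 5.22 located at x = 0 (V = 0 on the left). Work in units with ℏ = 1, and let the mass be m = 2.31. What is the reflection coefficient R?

R = 0.102

The wavenumbers are k₁ = √(2mE)/ℏ = 5.735 on the left and k₂ = √(2m(E − V_b))/ℏ = 2.963 on the right.
Matching ψ and ψ′ at x = 0 gives r = (k₁ − k₂)/(k₁ + k₂), so R = r² = 0.1016 and T = 1 − R = 0.8984.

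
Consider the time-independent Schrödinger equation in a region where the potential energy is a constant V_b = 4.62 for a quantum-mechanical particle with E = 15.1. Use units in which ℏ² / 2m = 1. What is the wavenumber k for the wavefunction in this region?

k = 3.24

With E > V_b the solution is oscillatory, ψ ∝ e^{±ikx} with k = √(2m(E − V_b))/ℏ.
k = √(2 × 0.5 × 10.48) = 3.237.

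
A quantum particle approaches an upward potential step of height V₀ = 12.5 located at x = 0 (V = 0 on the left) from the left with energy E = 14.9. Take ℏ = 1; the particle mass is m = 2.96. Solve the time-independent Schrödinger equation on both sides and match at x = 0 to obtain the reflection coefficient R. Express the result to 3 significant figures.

R = 0.183

On each side the TISE gives plane waves with k = √(2m(E − V))/ℏ: k₁ = √(2·2.96·14.9) = 9.392, k₂ = √(2·2.96·2.4) = 3.769.
Matching ψ and ψ′ at x = 0 gives r = (k₁ − k₂)/(k₁ + k₂), so R = r² = 0.1825 and T = 1 − R = 0.8175.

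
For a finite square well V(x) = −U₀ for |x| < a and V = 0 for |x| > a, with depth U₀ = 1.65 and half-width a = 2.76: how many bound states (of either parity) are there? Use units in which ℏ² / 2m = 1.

Define the well-strength parameter z₀ = (a/ℏ)√(2mU₀) = 2.76 × √(2·0.5·1.65) = 3.545.
A new bound state (alternating even/odd) appears each time z₀ passes a multiple of π/2, so N = ⌊2z₀/π⌋ + 1 = ⌊2.257⌋ + 1 = 3.

N = 3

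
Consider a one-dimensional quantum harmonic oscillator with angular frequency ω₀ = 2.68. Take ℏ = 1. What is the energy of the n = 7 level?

The oscillator eigenvalues are E_n = ℏω₀(n + ½), so E_7 = 2.68 × 7.5 = 20.10.

E = 20.1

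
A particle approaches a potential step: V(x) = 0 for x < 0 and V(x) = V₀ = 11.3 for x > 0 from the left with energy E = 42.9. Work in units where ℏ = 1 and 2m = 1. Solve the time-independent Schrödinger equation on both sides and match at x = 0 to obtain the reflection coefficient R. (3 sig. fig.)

R = 0.00582

On each side the TISE gives plane waves with k = √(2m(E − V))/ℏ: k₁ = √(2·½·42.9) = 6.550, k₂ = √(2·½·31.6) = 5.621.
Matching ψ and ψ′ at x = 0 gives r = (k₁ − k₂)/(k₁ + k₂), so R = r² = 0.005819 and T = 1 − R = 0.9942.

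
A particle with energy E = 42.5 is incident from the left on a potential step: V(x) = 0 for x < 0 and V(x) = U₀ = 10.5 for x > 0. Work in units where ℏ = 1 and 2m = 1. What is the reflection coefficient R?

The wavenumbers are k₁ = √(2mE)/ℏ = 6.519 on the left and k₂ = √(2m(E − U₀))/ℏ = 5.657 on the right.
Continuity of ψ and ψ′ at the step yields the reflection amplitude r = (k₁ − k₂)/(k₁ + k₂) = 0.07082; thus R = |r|² = 0.005016, T = 0.9950.

R = 0.00502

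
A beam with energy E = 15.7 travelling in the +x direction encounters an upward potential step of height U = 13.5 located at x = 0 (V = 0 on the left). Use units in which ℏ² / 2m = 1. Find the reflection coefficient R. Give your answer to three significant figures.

R = 0.207

The wavenumbers are k₁ = √(2mE)/ℏ = 3.962 on the left and k₂ = √(2m(E − U))/ℏ = 1.483 on the right.
Matching ψ and ψ′ at x = 0 gives r = (k₁ − k₂)/(k₁ + k₂), so R = r² = 0.2073 and T = 1 − R = 0.7927.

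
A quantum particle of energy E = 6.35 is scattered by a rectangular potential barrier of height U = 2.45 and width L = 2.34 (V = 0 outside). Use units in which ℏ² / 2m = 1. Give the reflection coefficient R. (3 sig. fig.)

R = 0.0567

Above the barrier the interior wavenumber is k₂ = √(2m(E − U))/ℏ = 1.975, giving phase k₂L = 4.621.
Matching at both interfaces gives T⁻¹ = 1 + U² sin²(k₂L) / [4E(E − U)] = 1.060, hence T = 0.943.
R = 1 − T = 0.0567.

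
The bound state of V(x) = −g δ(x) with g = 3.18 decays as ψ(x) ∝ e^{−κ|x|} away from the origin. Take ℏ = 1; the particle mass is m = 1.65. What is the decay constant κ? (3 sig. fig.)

κ = 5.25

Integrating the TISE across x = 0 gives the cusp condition ψ'(0⁺) − ψ'(0⁻) = −(2mg/ℏ²)ψ(0).
With ψ ∝ e^{−κ|x|} this yields −2κ = −2mg/ℏ², so κ = mg/ℏ² = 5.247.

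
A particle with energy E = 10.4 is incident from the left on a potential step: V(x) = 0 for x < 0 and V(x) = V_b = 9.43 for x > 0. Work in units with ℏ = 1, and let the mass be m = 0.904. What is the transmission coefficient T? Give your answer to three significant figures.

On each side the TISE gives plane waves with k = √(2m(E − V))/ℏ: k₁ = √(2·0.904·10.4) = 4.336, k₂ = √(2·0.904·0.97) = 1.324.
Continuity of ψ and ψ′ at the step yields the reflection amplitude r = (k₁ − k₂)/(k₁ + k₂) = 0.5321; thus R = |r|² = 0.2831, T = 0.7169.

T = 0.717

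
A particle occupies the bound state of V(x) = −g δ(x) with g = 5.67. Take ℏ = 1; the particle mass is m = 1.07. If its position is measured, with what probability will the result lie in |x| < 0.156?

The normalised bound state is ψ = √κ e^{−κ|x|} with κ = mg/ℏ² = 6.067.
P(|x| < d) = ∫_{−d}^{d} κ e^{−2κ|x|} dx = 1 − e^{−2κd} = 1 − e^{−1.893} = 0.8494.

P = 0.849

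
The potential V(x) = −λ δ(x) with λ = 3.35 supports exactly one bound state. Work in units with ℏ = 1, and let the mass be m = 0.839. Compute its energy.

For x ≠ 0 the bound state is ψ ∝ e^{−κ|x|}; integrating the TISE across the delta gives the cusp condition 2κ = 2mλ/ℏ², so κ = 2.811.
Then E = −ℏ²κ²/(2m) = −mλ²/(2ℏ²) = -4.708.

E = -4.71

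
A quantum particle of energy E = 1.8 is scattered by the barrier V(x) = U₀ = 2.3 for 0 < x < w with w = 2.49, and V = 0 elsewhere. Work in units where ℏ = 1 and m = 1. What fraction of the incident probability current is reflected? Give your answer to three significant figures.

R = 0.981

E < U₀: inside the barrier ψ ∝ e^{±κx} with κ = √(2m(U₀ − E))/ℏ = 1.0000.
κw = 2.490, sinh(κw) = 5.989.
Matching ψ, ψ′ at both faces gives T = [1 + U₀² sinh²(κw) / (4E(U₀ − E))]⁻¹ = 1/53.71 = 0.0186.
R = 1 − T = 0.981.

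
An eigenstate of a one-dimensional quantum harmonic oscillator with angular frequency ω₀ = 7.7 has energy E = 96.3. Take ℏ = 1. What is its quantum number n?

Invert E_n = (n + ½)ℏω₀: n = E/ℏω₀ − ½ = 12.006, so n = 12.

n = 12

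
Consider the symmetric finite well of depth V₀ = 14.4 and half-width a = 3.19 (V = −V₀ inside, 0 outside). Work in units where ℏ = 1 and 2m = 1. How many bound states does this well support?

N = 8

The dimensionless depth is z₀ = a√(2mV₀)/ℏ = 3.19 × √(14.40) = 12.11.
The even/odd transcendental equations gain one root per π/2 in z₀, giving N = 1 + ⌊2z₀/π⌋ = 1 + ⌊7.706⌋ = 8.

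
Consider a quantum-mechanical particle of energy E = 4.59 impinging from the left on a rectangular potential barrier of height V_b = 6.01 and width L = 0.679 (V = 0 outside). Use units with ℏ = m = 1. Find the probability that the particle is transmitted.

Since E < V_b the interior solution is evanescent with decay constant κ = √(2m(V_b − E))/ℏ = 1.685.
κL = 1.144, sinh(κL) = 1.411.
The exact tunnelling result is T⁻¹ = 1 + V_b² sinh²(κL) / [4E(V_b − E)] = 3.758, so T = 0.266.

T = 0.266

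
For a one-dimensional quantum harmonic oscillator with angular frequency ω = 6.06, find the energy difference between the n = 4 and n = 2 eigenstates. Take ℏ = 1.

E_n = ℏω(n + ½), so ΔE = (4 − 2) ℏω = 2 × 6.06 = 12.12.

ΔE = 12.1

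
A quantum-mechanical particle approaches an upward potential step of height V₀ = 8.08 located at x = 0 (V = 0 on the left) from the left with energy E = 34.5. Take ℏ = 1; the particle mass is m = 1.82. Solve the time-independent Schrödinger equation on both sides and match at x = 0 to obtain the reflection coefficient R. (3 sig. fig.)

On each side the TISE gives plane waves with k = √(2m(E − V))/ℏ: k₁ = √(2·1.82·34.5) = 11.21, k₂ = √(2·1.82·26.42) = 9.807.
Matching ψ and ψ′ at x = 0 gives r = (k₁ − k₂)/(k₁ + k₂), so R = r² = 0.004437 and T = 1 − R = 0.9956.

R = 0.00444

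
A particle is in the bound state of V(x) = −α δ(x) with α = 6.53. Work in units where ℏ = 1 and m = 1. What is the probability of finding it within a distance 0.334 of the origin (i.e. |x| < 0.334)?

P = 0.987

The normalised bound state is ψ = √κ e^{−κ|x|} with κ = mα/ℏ² = 6.530.
P(|x| < d) = ∫_{−d}^{d} κ e^{−2κ|x|} dx = 1 − e^{−2κd} = 1 − e^{−4.362} = 0.9872.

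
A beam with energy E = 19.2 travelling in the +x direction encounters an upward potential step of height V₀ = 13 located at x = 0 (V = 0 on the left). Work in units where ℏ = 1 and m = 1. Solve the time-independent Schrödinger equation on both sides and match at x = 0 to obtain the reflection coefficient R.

R = 0.0758

On each side the TISE gives plane waves with k = √(2m(E − V))/ℏ: k₁ = √(2·1·19.2) = 6.197, k₂ = √(2·1·6.2) = 3.521.
Matching ψ and ψ′ at x = 0 gives r = (k₁ − k₂)/(k₁ + k₂), so R = r² = 0.07579 and T = 1 − R = 0.9242.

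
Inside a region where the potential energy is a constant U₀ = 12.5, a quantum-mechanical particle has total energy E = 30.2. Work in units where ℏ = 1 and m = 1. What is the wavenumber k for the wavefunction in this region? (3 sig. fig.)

k = 5.95

With E > U₀ the solution is oscillatory, ψ ∝ e^{±ikx} with k = √(2m(E − U₀))/ℏ.
k = √(2 × 1 × 17.7) = 5.950.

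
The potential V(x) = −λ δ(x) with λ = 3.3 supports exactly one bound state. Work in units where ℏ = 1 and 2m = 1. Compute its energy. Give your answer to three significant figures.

E = -2.72

For x ≠ 0 the bound state is ψ ∝ e^{−κ|x|}; integrating the TISE across the delta gives the cusp condition 2κ = 2mλ/ℏ², so κ = 1.650.
Then E = −ℏ²κ²/(2m) = −mλ²/(2ℏ²) = -2.723.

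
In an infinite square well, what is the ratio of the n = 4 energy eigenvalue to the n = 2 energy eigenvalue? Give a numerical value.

4

E_n = n²π²ℏ²/(2mL²) so the ratio is n₂²/n₁² = 16/4 = 4.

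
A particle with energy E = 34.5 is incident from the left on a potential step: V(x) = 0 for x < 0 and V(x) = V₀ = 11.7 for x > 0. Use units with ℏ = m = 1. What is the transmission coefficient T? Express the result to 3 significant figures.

On each side the TISE gives plane waves with k = √(2m(E − V))/ℏ: k₁ = √(2·1·34.5) = 8.307, k₂ = √(2·1·22.8) = 6.753.
Matching ψ and ψ′ at x = 0 gives r = (k₁ − k₂)/(k₁ + k₂), so R = r² = 0.01065 and T = 1 − R = 0.9894.

T = 0.989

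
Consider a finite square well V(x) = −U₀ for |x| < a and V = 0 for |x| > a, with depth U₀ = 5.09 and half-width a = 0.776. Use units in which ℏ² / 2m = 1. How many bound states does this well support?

Define the well-strength parameter z₀ = (a/ℏ)√(2mU₀) = 0.776 × √(2·0.5·5.09) = 1.751.
The even/odd transcendental equations gain one root per π/2 in z₀, giving N = 1 + ⌊2z₀/π⌋ = 1 + ⌊1.115⌋ = 2.

N = 2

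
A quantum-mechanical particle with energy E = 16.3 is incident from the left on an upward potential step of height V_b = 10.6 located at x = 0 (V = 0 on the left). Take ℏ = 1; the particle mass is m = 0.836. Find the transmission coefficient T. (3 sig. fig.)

The wavenumbers are k₁ = √(2mE)/ℏ = 5.220 on the left and k₂ = √(2m(E − V_b))/ℏ = 3.087 on the right.
Matching ψ and ψ′ at x = 0 gives r = (k₁ − k₂)/(k₁ + k₂), so R = r² = 0.06594 and T = 1 − R = 0.9341.

T = 0.934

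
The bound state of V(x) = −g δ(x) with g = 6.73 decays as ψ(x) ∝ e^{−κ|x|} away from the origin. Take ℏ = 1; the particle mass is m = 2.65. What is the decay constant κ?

κ = 17.8

Integrate −(ℏ²/2m)ψ'' − gδ(x)ψ = Eψ from −ε to +ε: the ψ'' term gives ψ'(0⁺) − ψ'(0⁻) and the δ term gives −(2mg/ℏ²)ψ(0).
With ψ ∝ e^{−κ|x|} this yields −2κ = −2mg/ℏ², so κ = mg/ℏ² = 17.83.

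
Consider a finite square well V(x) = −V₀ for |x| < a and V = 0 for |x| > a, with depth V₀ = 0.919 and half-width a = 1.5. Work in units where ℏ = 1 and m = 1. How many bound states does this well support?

N = 2

The dimensionless depth is z₀ = a√(2mV₀)/ℏ = 1.5 × √(1.838) = 2.034.
A new bound state (alternating even/odd) appears each time z₀ passes a multiple of π/2, so N = ⌊2z₀/π⌋ + 1 = ⌊1.295⌋ + 1 = 2.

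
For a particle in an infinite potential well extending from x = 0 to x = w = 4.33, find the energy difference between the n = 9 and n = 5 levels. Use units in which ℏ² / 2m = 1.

E_n = n²π²ℏ²/(2mw²), so ΔE = (9² − 5²) π²ℏ²/(2mw²).
ΔE = 56 × π² / (2 × 0.5 × 4.33²) = 29.48.

ΔE = 29.5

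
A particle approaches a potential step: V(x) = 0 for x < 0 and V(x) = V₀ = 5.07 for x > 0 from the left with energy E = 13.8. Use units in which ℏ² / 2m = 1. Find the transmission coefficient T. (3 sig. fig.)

The wavenumbers are k₁ = √(2mE)/ℏ = 3.715 on the left and k₂ = √(2m(E − V₀))/ℏ = 2.955 on the right.
Continuity of ψ and ψ′ at the step yields the reflection amplitude r = (k₁ − k₂)/(k₁ + k₂) = 0.1140; thus R = |r|² = 0.01299, T = 0.9870.

T = 0.987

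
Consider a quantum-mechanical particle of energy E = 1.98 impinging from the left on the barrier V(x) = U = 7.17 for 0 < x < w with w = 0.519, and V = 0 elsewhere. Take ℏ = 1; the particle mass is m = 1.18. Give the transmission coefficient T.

E < U: inside the barrier ψ ∝ e^{±κx} with κ = √(2m(U − E))/ℏ = 3.500.
κw = 1.816, sinh(κw) = 2.993.
Matching ψ, ψ′ at both faces gives T = [1 + U² sinh²(κw) / (4E(U − E))]⁻¹ = 1/12.21 = 0.0819.

T = 0.0819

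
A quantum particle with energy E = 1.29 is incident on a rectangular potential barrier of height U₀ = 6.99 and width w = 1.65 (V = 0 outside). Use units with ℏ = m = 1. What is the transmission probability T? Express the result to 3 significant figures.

Since E < U₀ the interior solution is evanescent with decay constant κ = √(2m(U₀ − E))/ℏ = 3.376.
κw = 5.571, sinh(κw) = 131.4.
The exact tunnelling result is T⁻¹ = 1 + U₀² sinh²(κw) / [4E(U₀ − E)] = 28660, so T = 0.0000349.

T = 0.0000349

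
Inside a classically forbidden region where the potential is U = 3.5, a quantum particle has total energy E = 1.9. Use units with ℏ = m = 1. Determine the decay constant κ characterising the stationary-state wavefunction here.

Since E < U the TISE in this region is ψ'' = κ²ψ with κ = √(2m(U − E))/ℏ.
κ = √(2 × 1 × 1.6) = 1.789.

κ = 1.79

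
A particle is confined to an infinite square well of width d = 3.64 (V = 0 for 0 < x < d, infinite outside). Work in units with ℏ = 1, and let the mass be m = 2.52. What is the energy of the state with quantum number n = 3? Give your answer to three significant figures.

The infinite-well eigenfunctions ψ_n = √(2/d) sin(nπx/d) vanish at both walls, giving E_n = n²π²ℏ²/(2md²).
E_3 = 3² × π² / (2 × 2.52 × 3.64²) = 1.330.

E = 1.33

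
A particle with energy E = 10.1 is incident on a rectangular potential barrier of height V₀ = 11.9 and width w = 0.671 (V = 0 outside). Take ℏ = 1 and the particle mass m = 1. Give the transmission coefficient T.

Since E < V₀ the interior solution is evanescent with decay constant κ = √(2m(V₀ − E))/ℏ = 1.897.
κw = 1.273, sinh(κw) = 1.646.
The exact tunnelling result is T⁻¹ = 1 + V₀² sinh²(κw) / [4E(V₀ − E)] = 6.276, so T = 0.159.

T = 0.159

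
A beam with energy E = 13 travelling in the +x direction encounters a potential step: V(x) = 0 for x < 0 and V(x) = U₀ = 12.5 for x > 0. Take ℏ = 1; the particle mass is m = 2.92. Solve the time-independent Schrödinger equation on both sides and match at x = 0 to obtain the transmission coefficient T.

On each side the TISE gives plane waves with k = √(2m(E − V))/ℏ: k₁ = √(2·2.92·13) = 8.713, k₂ = √(2·2.92·0.5) = 1.709.
Matching ψ and ψ′ at x = 0 gives r = (k₁ − k₂)/(k₁ + k₂), so R = r² = 0.4517 and T = 1 − R = 0.5483.

T = 0.548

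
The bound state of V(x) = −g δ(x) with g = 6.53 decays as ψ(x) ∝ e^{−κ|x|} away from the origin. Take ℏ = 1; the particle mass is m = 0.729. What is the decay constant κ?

Integrating the TISE across x = 0 gives the cusp condition ψ'(0⁺) − ψ'(0⁻) = −(2mg/ℏ²)ψ(0).
With ψ ∝ e^{−κ|x|} this yields −2κ = −2mg/ℏ², so κ = mg/ℏ² = 4.760.

κ = 4.76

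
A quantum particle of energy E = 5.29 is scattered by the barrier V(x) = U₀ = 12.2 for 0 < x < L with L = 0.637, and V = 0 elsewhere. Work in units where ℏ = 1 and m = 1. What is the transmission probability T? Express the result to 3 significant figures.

E < U₀: inside the barrier ψ ∝ e^{±κx} with κ = √(2m(U₀ − E))/ℏ = 3.718.
κL = 2.368, sinh(κL) = 5.292.
Matching ψ, ψ′ at both faces gives T = [1 + U₀² sinh²(κL) / (4E(U₀ − E))]⁻¹ = 1/29.50 = 0.0339.

T = 0.0339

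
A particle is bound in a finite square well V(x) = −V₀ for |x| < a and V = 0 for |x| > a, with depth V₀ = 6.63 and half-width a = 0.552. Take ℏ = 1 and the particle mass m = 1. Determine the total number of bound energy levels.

The dimensionless depth is z₀ = a√(2mV₀)/ℏ = 0.552 × √(13.26) = 2.010.
The even/odd transcendental equations gain one root per π/2 in z₀, giving N = 1 + ⌊2z₀/π⌋ = 1 + ⌊1.280⌋ = 2.

N = 2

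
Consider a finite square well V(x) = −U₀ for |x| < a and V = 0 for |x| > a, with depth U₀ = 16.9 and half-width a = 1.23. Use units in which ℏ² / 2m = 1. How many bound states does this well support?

The dimensionless depth is z₀ = a√(2mU₀)/ℏ = 1.23 × √(16.90) = 5.056.
The even/odd transcendental equations gain one root per π/2 in z₀, giving N = 1 + ⌊2z₀/π⌋ = 1 + ⌊3.219⌋ = 4.

N = 4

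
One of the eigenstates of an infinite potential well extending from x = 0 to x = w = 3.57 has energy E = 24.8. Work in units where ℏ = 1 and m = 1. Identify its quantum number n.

n = 8

For an infinite well E_n = n²π²ℏ²/(2mw²), so n = (w/πℏ)√(2mE).
n = (3.57/π) × √(2 × 1 × 24.8) = 8.003 → n = 8.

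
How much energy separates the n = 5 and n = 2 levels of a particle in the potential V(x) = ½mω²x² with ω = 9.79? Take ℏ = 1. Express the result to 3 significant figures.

ΔE = 29.4

E_n = ℏω(n + ½), so ΔE = (5 − 2) ℏω = 3 × 9.79 = 29.37.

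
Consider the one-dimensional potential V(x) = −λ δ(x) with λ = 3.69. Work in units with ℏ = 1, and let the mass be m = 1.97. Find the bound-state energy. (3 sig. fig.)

E = -13.4

The bound state is ψ(x) = √κ e^{−κ|x|}. The derivative jump ψ'(0⁺) − ψ'(0⁻) = −(2mλ/ℏ²)ψ(0) fixes κ = mλ/ℏ² = 7.269.
Then E = −ℏ²κ²/(2m) = −mλ²/(2ℏ²) = -13.41.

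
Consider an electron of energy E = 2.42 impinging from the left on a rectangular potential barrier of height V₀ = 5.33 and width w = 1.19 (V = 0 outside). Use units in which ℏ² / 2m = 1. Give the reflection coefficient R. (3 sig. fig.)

E < V₀: inside the barrier ψ ∝ e^{±κx} with κ = √(2m(V₀ − E))/ℏ = 1.706.
κw = 2.030, sinh(κw) = 3.741.
The exact tunnelling result is T⁻¹ = 1 + V₀² sinh²(κw) / [4E(V₀ − E)] = 15.12, so T = 0.0662.
R = 1 − T = 0.934.

R = 0.934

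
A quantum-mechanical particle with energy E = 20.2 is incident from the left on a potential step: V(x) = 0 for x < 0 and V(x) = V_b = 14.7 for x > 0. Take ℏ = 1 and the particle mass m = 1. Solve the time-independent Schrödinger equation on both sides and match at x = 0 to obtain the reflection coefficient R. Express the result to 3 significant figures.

R = 0.0987

The wavenumbers are k₁ = √(2mE)/ℏ = 6.356 on the left and k₂ = √(2m(E − V_b))/ℏ = 3.317 on the right.
Matching ψ and ψ′ at x = 0 gives r = (k₁ − k₂)/(k₁ + k₂), so R = r² = 0.09874 and T = 1 − R = 0.9013.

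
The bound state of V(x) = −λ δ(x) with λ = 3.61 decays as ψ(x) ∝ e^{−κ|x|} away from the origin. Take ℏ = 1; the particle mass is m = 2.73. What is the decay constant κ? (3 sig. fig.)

κ = 9.86

Integrate −(ℏ²/2m)ψ'' − λδ(x)ψ = Eψ from −ε to +ε: the ψ'' term gives ψ'(0⁺) − ψ'(0⁻) and the δ term gives −(2mλ/ℏ²)ψ(0).
With ψ ∝ e^{−κ|x|} this yields −2κ = −2mλ/ℏ², so κ = mλ/ℏ² = 9.855.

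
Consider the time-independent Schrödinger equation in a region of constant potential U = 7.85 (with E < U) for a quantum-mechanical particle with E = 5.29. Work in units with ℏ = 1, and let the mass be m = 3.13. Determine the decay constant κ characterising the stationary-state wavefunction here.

κ = 4.00

Since E < U the TISE in this region is ψ'' = κ²ψ with κ = √(2m(U − E))/ℏ.
κ = √(2 × 3.13 × 2.56) = 4.003.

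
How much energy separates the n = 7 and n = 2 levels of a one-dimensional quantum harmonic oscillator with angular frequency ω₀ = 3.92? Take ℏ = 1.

E_n = ℏω₀(n + ½), so ΔE = (7 − 2) ℏω₀ = 5 × 3.92 = 19.60.

ΔE = 19.6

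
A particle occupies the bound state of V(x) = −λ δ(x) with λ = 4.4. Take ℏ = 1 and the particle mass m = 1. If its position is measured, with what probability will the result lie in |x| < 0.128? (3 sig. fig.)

P = 0.676

The normalised bound state is ψ = √κ e^{−κ|x|} with κ = mλ/ℏ² = 4.400.
P(|x| < d) = ∫_{−d}^{d} κ e^{−2κ|x|} dx = 1 − e^{−2κd} = 1 − e^{−1.126} = 0.6758.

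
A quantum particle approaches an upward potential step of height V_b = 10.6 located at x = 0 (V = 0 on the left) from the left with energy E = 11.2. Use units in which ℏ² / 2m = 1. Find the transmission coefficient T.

The wavenumbers are k₁ = √(2mE)/ℏ = 3.347 on the left and k₂ = √(2m(E − V_b))/ℏ = 0.7746 on the right.
Matching ψ and ψ′ at x = 0 gives r = (k₁ − k₂)/(k₁ + k₂), so R = r² = 0.3895 and T = 1 − R = 0.6105.

T = 0.611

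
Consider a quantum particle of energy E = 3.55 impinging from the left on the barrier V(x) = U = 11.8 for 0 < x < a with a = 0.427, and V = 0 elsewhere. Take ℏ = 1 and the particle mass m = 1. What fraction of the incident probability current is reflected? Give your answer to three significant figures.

Since E < U the interior solution is evanescent with decay constant κ = √(2m(U − E))/ℏ = 4.062.
κa = 1.734, sinh(κa) = 2.745.
Matching ψ, ψ′ at both faces gives T = [1 + U² sinh²(κa) / (4E(U − E))]⁻¹ = 1/9.954 = 0.100.
R = 1 − T = 0.900.

R = 0.900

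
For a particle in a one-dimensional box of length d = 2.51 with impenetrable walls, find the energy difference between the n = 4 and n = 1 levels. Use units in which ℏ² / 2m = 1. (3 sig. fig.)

ΔE = 23.5

E_n = n²π²ℏ²/(2md²), so ΔE = (4² − 1²) π²ℏ²/(2md²).
ΔE = 15 × π² / (2 × 0.5 × 2.51²) = 23.50.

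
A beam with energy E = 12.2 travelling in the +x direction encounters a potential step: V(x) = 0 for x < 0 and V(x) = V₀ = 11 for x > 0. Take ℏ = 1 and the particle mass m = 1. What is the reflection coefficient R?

The wavenumbers are k₁ = √(2mE)/ℏ = 4.940 on the left and k₂ = √(2m(E − V₀))/ℏ = 1.549 on the right.
Continuity of ψ and ψ′ at the step yields the reflection amplitude r = (k₁ − k₂)/(k₁ + k₂) = 0.5225; thus R = |r|² = 0.2730, T = 0.7270.

R = 0.273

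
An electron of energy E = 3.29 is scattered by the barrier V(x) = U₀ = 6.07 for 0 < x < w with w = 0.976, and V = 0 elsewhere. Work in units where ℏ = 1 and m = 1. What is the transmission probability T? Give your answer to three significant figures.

T = 0.0390

E < U₀: inside the barrier ψ ∝ e^{±κx} with κ = √(2m(U₀ − E))/ℏ = 2.358.
κw = 2.301, sinh(κw) = 4.944.
Matching ψ, ψ′ at both faces gives T = [1 + U₀² sinh²(κw) / (4E(U₀ − E))]⁻¹ = 1/25.62 = 0.0390.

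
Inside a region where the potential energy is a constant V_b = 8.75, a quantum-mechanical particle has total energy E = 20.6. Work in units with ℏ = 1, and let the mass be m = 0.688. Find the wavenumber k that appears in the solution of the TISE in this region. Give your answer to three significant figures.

k = 4.04

With E > V_b the solution is oscillatory, ψ ∝ e^{±ikx} with k = √(2m(E − V_b))/ℏ.
k = √(2 × 0.688 × 11.85) = 4.038.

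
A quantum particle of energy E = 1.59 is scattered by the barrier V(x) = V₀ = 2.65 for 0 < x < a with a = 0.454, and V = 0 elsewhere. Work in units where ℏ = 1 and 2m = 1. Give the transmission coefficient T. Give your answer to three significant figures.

T = 0.803

Since E < V₀ the interior solution is evanescent with decay constant κ = √(2m(V₀ − E))/ℏ = 1.030.
κa = 0.4674, sinh(κa) = 0.4846.
Matching ψ, ψ′ at both faces gives T = [1 + V₀² sinh²(κa) / (4E(V₀ − E))]⁻¹ = 1/1.245 = 0.803.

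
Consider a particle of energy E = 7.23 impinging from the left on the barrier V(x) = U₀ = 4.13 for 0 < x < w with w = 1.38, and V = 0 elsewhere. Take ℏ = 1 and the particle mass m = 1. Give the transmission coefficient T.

T = 0.984

E > U₀: inside the barrier k₂ = √(2m(E − U₀))/ℏ = 2.490, k₂w = 3.436.
T = [1 + U₀² sin²(k₂w) / (4E(E − U₀))]⁻¹ = 1/1.016 = 0.984.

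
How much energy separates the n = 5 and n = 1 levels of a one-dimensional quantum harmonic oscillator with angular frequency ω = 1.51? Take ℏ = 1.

E_n = ℏω(n + ½), so ΔE = (5 − 1) ℏω = 4 × 1.51 = 6.040.

ΔE = 6.04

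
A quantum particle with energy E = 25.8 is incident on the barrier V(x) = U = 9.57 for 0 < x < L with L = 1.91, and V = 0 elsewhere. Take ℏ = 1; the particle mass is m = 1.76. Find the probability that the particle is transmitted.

E > U: inside the barrier k₂ = √(2m(E − U))/ℏ = 7.558, k₂L = 14.44.
T = [1 + U² sin²(k₂L) / (4E(E − U))]⁻¹ = 1/1.050 = 0.952.

T = 0.952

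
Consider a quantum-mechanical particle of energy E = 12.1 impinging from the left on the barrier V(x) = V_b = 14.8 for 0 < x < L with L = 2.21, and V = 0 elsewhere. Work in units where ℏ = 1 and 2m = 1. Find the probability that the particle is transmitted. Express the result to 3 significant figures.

E < V_b: inside the barrier ψ ∝ e^{±κx} with κ = √(2m(V_b − E))/ℏ = 1.643.
κL = 3.631, sinh(κL) = 18.87.
Matching ψ, ψ′ at both faces gives T = [1 + V_b² sinh²(κL) / (4E(V_b − E))]⁻¹ = 1/597.8 = 0.00167.

T = 0.00167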